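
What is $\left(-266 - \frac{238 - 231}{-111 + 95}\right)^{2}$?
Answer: $\frac{18054001}{256} \approx 70524.0$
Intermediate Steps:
$\left(-266 - \frac{238 - 231}{-111 + 95}\right)^{2} = \left(-266 - \frac{7}{-16}\right)^{2} = \left(-266 - 7 \left(- \frac{1}{16}\right)\right)^{2} = \left(-266 - - \frac{7}{16}\right)^{2} = \left(-266 + \frac{7}{16}\right)^{2} = \left(- \frac{4249}{16}\right)^{2} = \frac{18054001}{256}$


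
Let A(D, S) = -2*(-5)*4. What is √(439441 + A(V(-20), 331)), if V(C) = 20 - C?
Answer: 7*√8969 ≈ 662.93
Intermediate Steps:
A(D, S) = 40 (A(D, S) = 10*4 = 40)
√(439441 + A(V(-20), 331)) = √(439441 + 40) = √439481 = 7*√8969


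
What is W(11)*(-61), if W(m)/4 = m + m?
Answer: -5368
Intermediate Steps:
W(m) = 8*m (W(m) = 4*(m + m) = 4*(2*m) = 8*m)
W(11)*(-61) = (8*11)*(-61) = 88*(-61) = -5368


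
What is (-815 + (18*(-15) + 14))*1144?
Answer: -1225224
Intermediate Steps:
(-815 + (18*(-15) + 14))*1144 = (-815 + (-270 + 14))*1144 = (-815 - 256)*1144 = -1071*1144 = -1225224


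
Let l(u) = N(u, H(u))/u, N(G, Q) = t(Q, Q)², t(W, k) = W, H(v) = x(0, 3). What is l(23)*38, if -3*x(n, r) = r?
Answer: 38/23 ≈ 1.6522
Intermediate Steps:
x(n, r) = -r/3
H(v) = -1 (H(v) = -⅓*3 = -1)
N(G, Q) = Q²
l(u) = 1/u (l(u) = (-1)²/u = 1/u)
l(23)*38 = 38/23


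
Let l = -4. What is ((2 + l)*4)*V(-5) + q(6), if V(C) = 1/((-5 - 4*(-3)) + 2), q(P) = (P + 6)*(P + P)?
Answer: 1288/9 ≈ 143.11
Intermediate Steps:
q(P) = 2*P*(6 + P) (q(P) = (6 + P)*(2*P) = 2*P*(6 + P))
V(C) = ⅑ (V(C) = 1/((-5 + 12) + 2) = 1/(7 + 2) = 1/9 = ⅑)
((2 + l)*4)*V(-5) + q(6) = ((2 - 4)*4)*(⅑) + 2*6*(6 + 6) = -2*4*(⅑) + 2*6*12 = -8*⅑ + 144 = -8/9 + 144 = 1288/9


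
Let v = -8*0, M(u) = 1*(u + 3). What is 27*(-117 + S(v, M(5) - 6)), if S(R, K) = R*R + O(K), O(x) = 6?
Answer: -2997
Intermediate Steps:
M(u) = 3 + u (M(u) = 1*(3 + u) = 3 + u)
v = 0
S(R, K) = 6 + R² (S(R, K) = R*R + 6 = R² + 6 = 6 + R²)
27*(-117 + S(v, M(5) - 6)) = 27*(-117 + (6 + 0²)) = 27*(-117 + (6 + 0)) = 27*(-117 + 6) = 27*(-111) = -2997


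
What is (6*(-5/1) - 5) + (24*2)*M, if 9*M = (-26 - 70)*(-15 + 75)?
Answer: -30755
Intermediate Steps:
M = -640 (M = ((-26 - 70)*(-15 + 75))/9 = (-96*60)/9 = (⅑)*(-5760) = -640)
(6*(-5/1) - 5) + (24*2)*M = (6*(-5/1) - 5) + (24*2)*(-640) = (6*(-5*1) - 5) + 48*(-640) = (6*(-5) - 5) - 30720 = (-30 - 5) - 30720 = -35 - 30720 = -30755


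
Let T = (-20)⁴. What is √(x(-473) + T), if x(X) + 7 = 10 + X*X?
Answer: 2*√95933 ≈ 619.46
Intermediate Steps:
T = 160000
x(X) = 3 + X² (x(X) = -7 + (10 + X*X) = -7 + (10 + X²) = 3 + X²)
√(x(-473) + T) = √((3 + (-473)²) + 160000) = √((3 + 223729) + 160000) = √(223732 + 160000) = √383732 = 2*√95933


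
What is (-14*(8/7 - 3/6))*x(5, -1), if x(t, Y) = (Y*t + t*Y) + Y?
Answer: 99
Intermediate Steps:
x(t, Y) = Y + 2*Y*t (x(t, Y) = (Y*t + Y*t) + Y = 2*Y*t + Y = Y + 2*Y*t)
(-14*(8/7 - 3/6))*x(5, -1) = (-14*(8/7 - 3/6))*(-(1 + 2*5)) = (-14*(8*(⅐) - 3*⅙))*(-(1 + 10)) = (-14*(8/7 - ½))*(-1*11) = -14*9/14*(-11) = -9*(-11) = 99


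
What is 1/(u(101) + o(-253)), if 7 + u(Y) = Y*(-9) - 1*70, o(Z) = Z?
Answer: -1/1239 ≈ -0.00080710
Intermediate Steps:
u(Y) = -77 - 9*Y (u(Y) = -7 + (Y*(-9) - 1*70) = -7 + (-9*Y - 70) = -7 + (-70 - 9*Y) = -77 - 9*Y)
1/(u(101) + o(-253)) = 1/((-77 - 9*101) - 253) = 1/((-77 - 909) - 253) = 1/(-986 - 253) = 1/(-1239) = -1/1239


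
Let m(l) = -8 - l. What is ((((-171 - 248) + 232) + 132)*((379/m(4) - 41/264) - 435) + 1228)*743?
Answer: 159885427/8 ≈ 1.9986e+7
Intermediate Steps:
((((-171 - 248) + 232) + 132)*((379/m(4) - 41/264) - 435) + 1228)*743 = ((((-171 - 248) + 232) + 132)*((379/(-8 - 1*4) - 41/264) - 435) + 1228)*743 = (((-419 + 232) + 132)*((379/(-8 - 4) - 41*1/264) - 435) + 1228)*743 = ((-187 + 132)*((379/(-12) - 41/264) - 435) + 1228)*743 = (-55*((379*(-1/12) - 41/264) - 435) + 1228)*743 = (-55*((-379/12 - 41/264) - 435) + 1228)*743 = (-55*(-2793/88 - 435) + 1228)*743 = (-55*(-41073/88) + 1228)*743 = (205365/8 + 1228)*743 = (215189/8)*743 = 159885427/8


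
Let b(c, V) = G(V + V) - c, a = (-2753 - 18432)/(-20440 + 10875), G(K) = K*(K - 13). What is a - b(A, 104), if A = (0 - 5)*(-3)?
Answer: -77558348/1913 ≈ -40543.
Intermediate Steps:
G(K) = K*(-13 + K)
a = 4237/1913 (a = -21185/(-9565) = -21185*(-1/9565) = 4237/1913 ≈ 2.2148)
A = 15 (A = -5*(-3) = 15)
b(c, V) = -c + 2*V*(-13 + 2*V) (b(c, V) = (V + V)*(-13 + (V + V)) - c = (2*V)*(-13 + 2*V) - c = 2*V*(-13 + 2*V) - c = -c + 2*V*(-13 + 2*V))
a - b(A, 104) = 4237/1913 - (-1*15 + 2*104*(-13 + 2*104)) = 4237/1913 - (-15 + 2*104*(-13 + 208)) = 4237/1913 - (-15 + 2*104*195) = 4237/1913 - (-15 + 40560) = 4237/1913 - 1*40545 = 4237/1913 - 40545 = -77558348/1913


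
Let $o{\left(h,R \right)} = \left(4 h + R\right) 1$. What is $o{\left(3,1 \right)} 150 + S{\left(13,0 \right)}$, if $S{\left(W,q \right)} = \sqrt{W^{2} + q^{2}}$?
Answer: $1963$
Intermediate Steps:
$o{\left(h,R \right)} = R + 4 h$ ($o{\left(h,R \right)} = \left(R + 4 h\right) 1 = R + 4 h$)
$o{\left(3,1 \right)} 150 + S{\left(13,0 \right)} = \left(1 + 4 \cdot 3\right) 150 + \sqrt{13^{2} + 0^{2}} = \left(1 + 12\right) 150 + \sqrt{169 + 0} = 13 \cdot 150 + \sqrt{169} = 1950 + 13 = 1963$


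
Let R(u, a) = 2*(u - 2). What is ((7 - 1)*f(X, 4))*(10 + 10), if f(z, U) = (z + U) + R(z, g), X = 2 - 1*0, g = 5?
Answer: 720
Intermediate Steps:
R(u, a) = -4 + 2*u (R(u, a) = 2*(-2 + u) = -4 + 2*u)
X = 2 (X = 2 + 0 = 2)
f(z, U) = -4 + U + 3*z (f(z, U) = (z + U) + (-4 + 2*z) = (U + z) + (-4 + 2*z) = -4 + U + 3*z)
((7 - 1)*f(X, 4))*(10 + 10) = ((7 - 1)*(-4 + 4 + 3*2))*(10 + 10) = (6*(-4 + 4 + 6))*20 = (6*6)*20 = 36*20 = 720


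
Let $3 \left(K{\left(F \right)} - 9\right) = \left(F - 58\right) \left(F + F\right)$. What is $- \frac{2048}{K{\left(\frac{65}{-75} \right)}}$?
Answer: $- \frac{1382400}{29033} \approx -47.615$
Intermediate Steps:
$K{\left(F \right)} = 9 + \frac{2 F \left(-58 + F\right)}{3}$ ($K{\left(F \right)} = 9 + \frac{\left(F - 58\right) \left(F + F\right)}{3} = 9 + \frac{\left(-58 + F\right) 2 F}{3} = 9 + \frac{2 F \left(-58 + F\right)}{3}$)
$- \frac{2048}{K{\left(\frac{65}{-75} \right)}} = - \frac{2048}{9 - \frac{116 \frac{65}{-75}}{3} + \frac{2 \left(\frac{65}{-75}\right)^{2}}{3}} = - \frac{2048}{9 - \frac{116 \cdot 65 \left(- \frac{1}{75}\right)}{3} + \frac{2 \left(65 \left(- \frac{1}{75}\right)\right)^{2}}{3}} = - \frac{2048}{9 - - \frac{1508}{45} + \frac{2 \left(- \frac{13}{15}\right)^{2}}{3}} = - \frac{2048}{9 + \frac{1508}{45} + \frac{2}{3} \cdot \frac{169}{225}} = - \frac{2048}{9 + \frac{1508}{45} + \frac{338}{675}} = - \frac{2048}{\frac{29033}{675}} = \left(-2048\right) \frac{675}{29033} = - \frac{1382400}{29033}$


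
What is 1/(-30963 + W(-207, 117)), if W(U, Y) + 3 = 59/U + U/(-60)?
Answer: -4140/128186137 ≈ -3.2297e-5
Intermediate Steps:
W(U, Y) = -3 + 59/U - U/60 (W(U, Y) = -3 + (59/U + U/(-60)) = -3 + (59/U + U*(-1/60)) = -3 + (59/U - U/60) = -3 + 59/U - U/60)
1/(-30963 + W(-207, 117)) = 1/(-30963 + (-3 + 59/(-207) - 1/60*(-207))) = 1/(-30963 + (-3 + 59*(-1/207) + 69/20)) = 1/(-30963 + (-3 - 59/207 + 69/20)) = 1/(-30963 + 683/4140) = 1/(-128186137/4140) = -4140/128186137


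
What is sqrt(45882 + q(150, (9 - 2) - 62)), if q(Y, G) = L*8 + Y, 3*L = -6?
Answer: 8*sqrt(719) ≈ 214.51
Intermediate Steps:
L = -2 (L = (1/3)*(-6) = -2)
q(Y, G) = -16 + Y (q(Y, G) = -2*8 + Y = -16 + Y)
sqrt(45882 + q(150, (9 - 2) - 62)) = sqrt(45882 + (-16 + 150)) = sqrt(45882 + 134) = sqrt(46016) = 8*sqrt(719)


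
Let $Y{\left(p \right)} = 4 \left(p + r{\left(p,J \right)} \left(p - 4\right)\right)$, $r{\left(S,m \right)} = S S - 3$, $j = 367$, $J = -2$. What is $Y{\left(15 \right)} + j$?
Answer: $10195$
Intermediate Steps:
$r{\left(S,m \right)} = -3 + S^{2}$ ($r{\left(S,m \right)} = S^{2} - 3 = -3 + S^{2}$)
$Y{\left(p \right)} = 4 p + 4 \left(-4 + p\right) \left(-3 + p^{2}\right)$ ($Y{\left(p \right)} = 4 \left(p + \left(-3 + p^{2}\right) \left(p - 4\right)\right) = 4 \left(p + \left(-3 + p^{2}\right) \left(-4 + p\right)\right) = 4 \left(p + \left(-4 + p\right) \left(-3 + p^{2}\right)\right) = 4 p + 4 \left(-4 + p\right) \left(-3 + p^{2}\right)$)
$Y{\left(15 \right)} + j = \left(48 - 16 \cdot 15^{2} - 120 + 4 \cdot 15^{3}\right) + 367 = \left(48 - 3600 - 120 + 4 \cdot 3375\right) + 367 = \left(48 - 3600 - 120 + 13500\right) + 367 = 9828 + 367 = 10195$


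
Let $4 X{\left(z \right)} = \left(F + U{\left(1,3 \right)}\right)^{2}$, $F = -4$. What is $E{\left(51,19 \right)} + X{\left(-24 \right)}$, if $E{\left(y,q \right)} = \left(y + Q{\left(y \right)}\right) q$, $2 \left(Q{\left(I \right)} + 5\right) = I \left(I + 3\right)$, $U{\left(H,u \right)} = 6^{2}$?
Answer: $27293$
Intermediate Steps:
$U{\left(H,u \right)} = 36$
$Q{\left(I \right)} = -5 + \frac{I \left(3 + I\right)}{2}$ ($Q{\left(I \right)} = -5 + \frac{I \left(I + 3\right)}{2} = -5 + \frac{I \left(3 + I\right)}{2}$)
$X{\left(z \right)} = 256$ ($X{\left(z \right)} = \frac{\left(-4 + 36\right)^{2}}{4} = \frac{32^{2}}{4} = \frac{1}{4} \cdot 1024 = 256$)
$E{\left(y,q \right)} = q \left(-5 + \frac{y^{2}}{2} + \frac{5 y}{2}\right)$ ($E{\left(y,q \right)} = \left(y + \left(-5 + \frac{y^{2}}{2} + \frac{3 y}{2}\right)\right) q = \left(-5 + \frac{y^{2}}{2} + \frac{5 y}{2}\right) q = q \left(-5 + \frac{y^{2}}{2} + \frac{5 y}{2}\right)$)
$E{\left(51,19 \right)} + X{\left(-24 \right)} = \frac{1}{2} \cdot 19 \left(-10 + 51^{2} + 5 \cdot 51\right) + 256 = \frac{1}{2} \cdot 19 \left(-10 + 2601 + 255\right) + 256 = \frac{1}{2} \cdot 19 \cdot 2846 + 256 = 27037 + 256 = 27293$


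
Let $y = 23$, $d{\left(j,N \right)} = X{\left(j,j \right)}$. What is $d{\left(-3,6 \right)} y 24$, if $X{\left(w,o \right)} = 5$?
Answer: $2760$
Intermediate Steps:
$d{\left(j,N \right)} = 5$
$d{\left(-3,6 \right)} y 24 = 5 \cdot 23 \cdot 24 = 115 \cdot 24 = 2760$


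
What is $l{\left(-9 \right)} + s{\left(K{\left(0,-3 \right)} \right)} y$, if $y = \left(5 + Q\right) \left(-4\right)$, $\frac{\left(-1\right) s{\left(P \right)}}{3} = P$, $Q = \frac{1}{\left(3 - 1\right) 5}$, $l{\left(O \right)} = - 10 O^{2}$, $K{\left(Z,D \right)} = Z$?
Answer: $-810$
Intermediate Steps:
$Q = \frac{1}{10}$ ($Q = \frac{1}{\left(3 - 1\right) 5} = \frac{1}{2 \cdot 5} = \frac{1}{10} \approx 0.1$)
$s{\left(P \right)} = - 3 P$
$y = - \frac{102}{5}$ ($y = \left(5 + \frac{1}{10}\right) \left(-4\right) = \frac{51}{10} \left(-4\right) = - \frac{102}{5} \approx -20.4$)
$l{\left(-9 \right)} + s{\left(K{\left(0,-3 \right)} \right)} y = - 10 \left(-9\right)^{2} + \left(-3\right) 0 \left(- \frac{102}{5}\right) = \left(-10\right) 81 + 0 \left(- \frac{102}{5}\right) = -810 + 0 = -810$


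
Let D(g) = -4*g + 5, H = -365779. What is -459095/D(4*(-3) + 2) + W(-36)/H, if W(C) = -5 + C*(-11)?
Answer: -33585465520/3292011 ≈ -10202.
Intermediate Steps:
W(C) = -5 - 11*C
D(g) = 5 - 4*g
-459095/D(4*(-3) + 2) + W(-36)/H = -459095/(5 - 4*(4*(-3) + 2)) + (-5 - 11*(-36))/(-365779) = -459095/(5 - 4*(-12 + 2)) + (-5 + 396)*(-1/365779) = -459095/(5 - 4*(-10)) + 391*(-1/365779) = -459095/(5 + 40) - 391/365779 = -459095/45 - 391/365779 = -459095*1/45 - 391/365779 = -91819/9 - 391/365779 = -33585465520/3292011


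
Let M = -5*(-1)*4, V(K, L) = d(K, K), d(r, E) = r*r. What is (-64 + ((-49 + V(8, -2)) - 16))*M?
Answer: -1300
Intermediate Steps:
d(r, E) = r²
V(K, L) = K²
M = 20 (M = 5*4 = 20)
(-64 + ((-49 + V(8, -2)) - 16))*M = (-64 + ((-49 + 8²) - 16))*20 = (-64 + ((-49 + 64) - 16))*20 = (-64 + (15 - 16))*20 = (-64 - 1)*20 = -65*20 = -1300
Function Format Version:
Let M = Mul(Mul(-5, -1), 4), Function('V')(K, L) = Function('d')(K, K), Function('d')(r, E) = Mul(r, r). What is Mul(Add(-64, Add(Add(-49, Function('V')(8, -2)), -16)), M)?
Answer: -1300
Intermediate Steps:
Function('d')(r, E) = Pow(r, 2)
Function('V')(K, L) = Pow(K, 2)
M = 20 (M = Mul(5, 4) = 20)
Mul(Add(-64, Add(Add(-49, Function('V')(8, -2)), -16)), M) = Mul(Add(-64, Add(Add(-49, Pow(8, 2)), -16)), 20) = Mul(Add(-64, Add(Add(-49, 64), -16)), 20) = Mul(Add(-64, Add(15, -16)), 20) = Mul(Add(-64, -1), 20) = Mul(-65, 20) = -1300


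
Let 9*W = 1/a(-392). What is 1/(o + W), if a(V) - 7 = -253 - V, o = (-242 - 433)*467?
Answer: -1314/414205649 ≈ -3.1723e-6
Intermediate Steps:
o = -315225 (o = -675*467 = -315225)
a(V) = -246 - V (a(V) = 7 + (-253 - V) = -246 - V)
W = 1/1314 (W = 1/(9*(-246 - 1*(-392))) = 1/(9*(-246 + 392)) = (⅑)/146 = (⅑)*(1/146) = 1/1314 ≈ 0.00076103)
1/(o + W) = 1/(-315225 + 1/1314) = 1/(-414205649/1314) = -1314/414205649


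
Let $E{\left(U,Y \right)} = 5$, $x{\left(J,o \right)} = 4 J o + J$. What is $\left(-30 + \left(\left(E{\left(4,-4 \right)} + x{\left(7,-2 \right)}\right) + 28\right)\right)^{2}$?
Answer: $2116$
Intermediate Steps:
$x{\left(J,o \right)} = J + 4 J o$ ($x{\left(J,o \right)} = 4 J o + J = J + 4 J o$)
$\left(-30 + \left(\left(E{\left(4,-4 \right)} + x{\left(7,-2 \right)}\right) + 28\right)\right)^{2} = \left(-30 + \left(\left(5 + 7 \left(1 + 4 \left(-2\right)\right)\right) + 28\right)\right)^{2} = \left(-30 + \left(\left(5 + 7 \left(1 - 8\right)\right) + 28\right)\right)^{2} = \left(-30 + \left(\left(5 + 7 \left(-7\right)\right) + 28\right)\right)^{2} = \left(-30 + \left(\left(5 - 49\right) + 28\right)\right)^{2} = \left(-30 + \left(-44 + 28\right)\right)^{2} = \left(-30 - 16\right)^{2} = \left(-46\right)^{2} = 2116$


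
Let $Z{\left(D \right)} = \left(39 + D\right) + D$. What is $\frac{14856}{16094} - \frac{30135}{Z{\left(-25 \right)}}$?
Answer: $\frac{391887}{143} \approx 2740.5$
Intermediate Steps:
$Z{\left(D \right)} = 39 + 2 D$
$\frac{14856}{16094} - \frac{30135}{Z{\left(-25 \right)}} = \frac{14856}{16094} - \frac{30135}{39 + 2 \left(-25\right)} = 14856 \cdot \frac{1}{16094} - \frac{30135}{39 - 50} = \frac{12}{13} - \frac{30135}{-11} = \frac{12}{13} - - \frac{30135}{11} = \frac{12}{13} + \frac{30135}{11} = \frac{391887}{143}$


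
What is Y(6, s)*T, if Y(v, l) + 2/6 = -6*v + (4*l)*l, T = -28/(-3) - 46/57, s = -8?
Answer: 35586/19 ≈ 1872.9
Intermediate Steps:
T = 162/19 (T = -28*(-⅓) - 46*1/57 = 28/3 - 46/57 = 162/19 ≈ 8.5263)
Y(v, l) = -⅓ - 6*v + 4*l² (Y(v, l) = -⅓ + (-6*v + (4*l)*l) = -⅓ + (-6*v + 4*l²) = -⅓ - 6*v + 4*l²)
Y(6, s)*T = (-⅓ - 6*6 + 4*(-8)²)*(162/19) = (-⅓ - 36 + 4*64)*(162/19) = (-⅓ - 36 + 256)*(162/19) = (659/3)*(162/19) = 35586/19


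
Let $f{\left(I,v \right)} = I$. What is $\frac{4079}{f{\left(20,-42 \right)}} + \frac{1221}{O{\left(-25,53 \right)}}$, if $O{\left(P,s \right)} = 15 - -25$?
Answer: $\frac{9379}{40} \approx 234.48$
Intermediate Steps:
$O{\left(P,s \right)} = 40$ ($O{\left(P,s \right)} = 15 + 25 = 40$)
$\frac{4079}{f{\left(20,-42 \right)}} + \frac{1221}{O{\left(-25,53 \right)}} = \frac{4079}{20} + \frac{1221}{40} = \frac{9379}{40}$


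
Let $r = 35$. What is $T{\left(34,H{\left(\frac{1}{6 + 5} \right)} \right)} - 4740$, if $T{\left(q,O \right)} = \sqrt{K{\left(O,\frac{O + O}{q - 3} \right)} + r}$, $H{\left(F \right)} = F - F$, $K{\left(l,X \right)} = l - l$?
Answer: $-4740 + \sqrt{35} \approx -4734.1$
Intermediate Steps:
$K{\left(l,X \right)} = 0$
$H{\left(F \right)} = 0$
$T{\left(q,O \right)} = \sqrt{35}$ ($T{\left(q,O \right)} = \sqrt{0 + 35} = \sqrt{35}$)
$T{\left(34,H{\left(\frac{1}{6 + 5} \right)} \right)} - 4740 = \sqrt{35} - 4740 = -4740 + \sqrt{35}$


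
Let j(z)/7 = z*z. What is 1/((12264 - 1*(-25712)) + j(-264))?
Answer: 1/525848 ≈ 1.9017e-6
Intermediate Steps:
j(z) = 7*z² (j(z) = 7*(z*z) = 7*z²)
1/((12264 - 1*(-25712)) + j(-264)) = 1/((12264 - 1*(-25712)) + 7*(-264)²) = 1/((12264 + 25712) + 7*69696) = 1/(37976 + 487872) = 1/525848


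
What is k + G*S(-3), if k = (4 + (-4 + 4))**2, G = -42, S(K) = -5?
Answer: 226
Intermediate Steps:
k = 16 (k = (4 + 0)**2 = 4**2 = 16)
k + G*S(-3) = 16 - 42*(-5) = 16 + 210 = 226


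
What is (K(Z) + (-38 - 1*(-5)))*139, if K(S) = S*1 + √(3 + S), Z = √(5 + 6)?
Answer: -4587 + 139*√11 + 139*√(3 + √11) ≈ -3776.6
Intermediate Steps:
Z = √11 ≈ 3.3166
K(S) = S + √(3 + S)
(K(Z) + (-38 - 1*(-5)))*139 = ((√11 + √(3 + √11)) + (-38 - 1*(-5)))*139 = ((√11 + √(3 + √11)) + (-38 + 5))*139 = ((√11 + √(3 + √11)) - 33)*139 = (-33 + √11 + √(3 + √11))*139 = -4587 + 139*√11 + 139*√(3 + √11)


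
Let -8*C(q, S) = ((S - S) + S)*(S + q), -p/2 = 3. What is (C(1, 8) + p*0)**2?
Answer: 81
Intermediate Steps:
p = -6 (p = -2*3 = -6)
C(q, S) = -S*(S + q)/8 (C(q, S) = -((S - S) + S)*(S + q)/8 = -(0 + S)*(S + q)/8 = -S*(S + q)/8)
(C(1, 8) + p*0)**2 = (-1/8*8*(8 + 1) - 6*0)**2 = (-1/8*8*9 + 0)**2 = (-9 + 0)**2 = (-9)**2 = 81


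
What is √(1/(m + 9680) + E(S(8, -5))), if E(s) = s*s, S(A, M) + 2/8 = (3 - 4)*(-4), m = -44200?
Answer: √4189316995/17260 ≈ 3.7500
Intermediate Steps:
S(A, M) = 15/4 (S(A, M) = -¼ + (3 - 4)*(-4) = -¼ - 1*(-4) = -¼ + 4 = 15/4)
E(s) = s²
√(1/(m + 9680) + E(S(8, -5))) = √(1/(-44200 + 9680) + (15/4)²) = √(1/(-34520) + 225/16) = √(-1/34520 + 225/16) = √(970873/69040) = √4189316995/17260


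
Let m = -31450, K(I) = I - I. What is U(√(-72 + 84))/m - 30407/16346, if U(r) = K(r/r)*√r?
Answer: -30407/16346 ≈ -1.8602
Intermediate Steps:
K(I) = 0
U(r) = 0 (U(r) = 0*√r = 0)
U(√(-72 + 84))/m - 30407/16346 = 0/(-31450) - 30407/16346 = 0*(-1/31450) - 30407*1/16346 = 0 - 30407/16346 = -30407/16346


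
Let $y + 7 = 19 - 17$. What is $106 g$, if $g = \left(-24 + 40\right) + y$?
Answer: $1166$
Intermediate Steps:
$y = -5$ ($y = -7 + \left(19 - 17\right) = -7 + 2 = -5$)
$g = 11$ ($g = \left(-24 + 40\right) - 5 = 16 - 5 = 11$)
$106 g = 106 \cdot 11 = 1166$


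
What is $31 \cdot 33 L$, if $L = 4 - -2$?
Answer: $6138$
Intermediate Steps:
$L = 6$ ($L = 4 + 2 = 6$)
$31 \cdot 33 L = 31 \cdot 33 \cdot 6 = 1023 \cdot 6 = 6138$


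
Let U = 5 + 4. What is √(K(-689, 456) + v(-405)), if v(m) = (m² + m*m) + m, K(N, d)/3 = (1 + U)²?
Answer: √327945 ≈ 572.67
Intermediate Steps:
U = 9
K(N, d) = 300 (K(N, d) = 3*(1 + 9)² = 3*10² = 3*100 = 300)
v(m) = m + 2*m² (v(m) = (m² + m²) + m = 2*m² + m = m + 2*m²)
√(K(-689, 456) + v(-405)) = √(300 - 405*(1 + 2*(-405))) = √(300 - 405*(1 - 810)) = √(300 - 405*(-809)) = √(300 + 327645) = √327945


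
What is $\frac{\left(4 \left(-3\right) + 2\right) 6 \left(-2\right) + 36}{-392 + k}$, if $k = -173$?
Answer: $- \frac{156}{565} \approx -0.27611$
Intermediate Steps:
$\frac{\left(4 \left(-3\right) + 2\right) 6 \left(-2\right) + 36}{-392 + k} = \frac{\left(4 \left(-3\right) + 2\right) 6 \left(-2\right) + 36}{-392 - 173} = \frac{\left(-12 + 2\right) 6 \left(-2\right) + 36}{-565} = \left(\left(-10\right) 6 \left(-2\right) + 36\right) \left(- \frac{1}{565}\right) = \left(\left(-60\right) \left(-2\right) + 36\right) \left(- \frac{1}{565}\right) = \left(120 + 36\right) \left(- \frac{1}{565}\right) = 156 \left(- \frac{1}{565}\right) = - \frac{156}{565}$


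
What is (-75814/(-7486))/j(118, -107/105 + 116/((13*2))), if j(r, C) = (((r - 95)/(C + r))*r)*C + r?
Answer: 6283805483/120950658204 ≈ 0.051953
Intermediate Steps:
j(r, C) = r + C*r*(-95 + r)/(C + r) (j(r, C) = (((-95 + r)/(C + r))*r)*C + r = (r*(-95 + r)/(C + r))*C + r = C*r*(-95 + r)/(C + r) + r = r + C*r*(-95 + r)/(C + r))
(-75814/(-7486))/j(118, -107/105 + 116/((13*2))) = (-75814/(-7486))/((118*(118 - 94*(-107/105 + 116/((13*2))) + (-107/105 + 116/((13*2)))*118)/((-107/105 + 116/((13*2))) + 118))) = (-75814*(-1/7486))/((118*(118 - 94*(-107*1/105 + 116/26) + (-107*1/105 + 116/26)*118)/((-107*1/105 + 116/26) + 118))) = 37907/(3743*((118*(118 - 94*(-107/105 + 116*(1/26)) + (-107/105 + 116*(1/26))*118)/((-107/105 + 116*(1/26)) + 118)))) = 37907/(3743*((118*(118 - 94*(-107/105 + 58/13) + (-107/105 + 58/13)*118)/((-107/105 + 58/13) + 118)))) = 37907/(3743*((118*(118 - 94*4699/1365 + (4699/1365)*118)/(4699/1365 + 118)))) = 37907/(3743*((118*(118 - 441706/1365 + 554482/1365)/(165769/1365)))) = 37907/(3743*((118*(1365/165769)*(91282/455)))) = 37907/(3743*(32313828/165769)) = (37907/3743)*(165769/32313828) = 6283805483/120950658204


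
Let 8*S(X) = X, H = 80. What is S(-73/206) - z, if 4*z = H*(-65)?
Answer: 2142327/1648 ≈ 1300.0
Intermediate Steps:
z = -1300 (z = (80*(-65))/4 = (¼)*(-5200) = -1300)
S(X) = X/8
S(-73/206) - z = (-73/206)/8 - 1*(-1300) = (-73*1/206)/8 + 1300 = (⅛)*(-73/206) + 1300 = -73/1648 + 1300 = 2142327/1648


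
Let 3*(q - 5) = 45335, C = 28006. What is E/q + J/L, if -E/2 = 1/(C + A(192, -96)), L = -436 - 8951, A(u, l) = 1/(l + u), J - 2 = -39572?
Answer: 804108346134098/190754739793275 ≈ 4.2154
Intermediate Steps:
J = -39570 (J = 2 - 39572 = -39570)
L = -9387
q = 45350/3 (q = 5 + (⅓)*45335 = 5 + 45335/3 = 45350/3 ≈ 15117.)
E = -192/2688577 (E = -2/(28006 + 1/(-96 + 192)) = -2/(28006 + 1/96) = -2/2688577/96 = -2*96/2688577 = -192/2688577 ≈ -7.1413e-5)
E/q + J/L = -192/(2688577*45350/3) - 39570/(-9387) = -192/2688577*3/45350 - 39570*(-1/9387) = -288/60963483475 + 13190/3129 = 804108346134098/190754739793275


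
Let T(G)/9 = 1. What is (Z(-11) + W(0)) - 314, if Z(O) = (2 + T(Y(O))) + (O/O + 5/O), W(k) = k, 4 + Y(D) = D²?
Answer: -3327/11 ≈ -302.45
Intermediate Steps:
Y(D) = -4 + D²
T(G) = 9 (T(G) = 9*1 = 9)
Z(O) = 12 + 5/O (Z(O) = (2 + 9) + (O/O + 5/O) = 11 + (1 + 5/O) = 12 + 5/O)
(Z(-11) + W(0)) - 314 = ((12 + 5/(-11)) + 0) - 314 = ((12 + 5*(-1/11)) + 0) - 314 = ((12 - 5/11) + 0) - 314 = (127/11 + 0) - 314 = 127/11 - 314 = -3327/11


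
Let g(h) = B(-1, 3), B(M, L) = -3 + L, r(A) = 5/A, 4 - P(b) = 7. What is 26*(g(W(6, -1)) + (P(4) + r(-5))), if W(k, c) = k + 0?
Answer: -104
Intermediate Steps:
W(k, c) = k
P(b) = -3 (P(b) = 4 - 1*7 = 4 - 7 = -3)
g(h) = 0 (g(h) = -3 + 3 = 0)
26*(g(W(6, -1)) + (P(4) + r(-5))) = 26*(0 + (-3 + 5/(-5))) = 26*(0 + (-3 + 5*(-1/5))) = 26*(0 + (-3 - 1)) = 26*(0 - 4) = 26*(-4) = -104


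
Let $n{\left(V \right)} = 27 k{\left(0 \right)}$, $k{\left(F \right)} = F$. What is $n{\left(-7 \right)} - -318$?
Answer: $318$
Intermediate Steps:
$n{\left(V \right)} = 0$ ($n{\left(V \right)} = 27 \cdot 0 = 0$)
$n{\left(-7 \right)} - -318 = 0 - -318 = 0 + 318 = 318$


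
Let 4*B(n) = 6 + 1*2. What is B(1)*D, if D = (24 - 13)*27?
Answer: 594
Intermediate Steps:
B(n) = 2 (B(n) = (6 + 1*2)/4 = (6 + 2)/4 = (¼)*8 = 2)
D = 297 (D = 11*27 = 297)
B(1)*D = 2*297 = 594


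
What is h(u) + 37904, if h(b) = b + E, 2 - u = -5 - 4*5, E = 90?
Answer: 38021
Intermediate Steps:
u = 27 (u = 2 - (-5 - 4*5) = 2 - (-5 - 20) = 2 - 1*(-25) = 2 + 25 = 27)
h(b) = 90 + b (h(b) = b + 90 = 90 + b)
h(u) + 37904 = (90 + 27) + 37904 = 117 + 37904 = 38021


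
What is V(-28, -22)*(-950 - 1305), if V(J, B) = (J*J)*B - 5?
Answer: 38905515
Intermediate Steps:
V(J, B) = -5 + B*J**2 (V(J, B) = J**2*B - 5 = B*J**2 - 5 = -5 + B*J**2)
V(-28, -22)*(-950 - 1305) = (-5 - 22*(-28)**2)*(-950 - 1305) = (-5 - 22*784)*(-2255) = (-5 - 17248)*(-2255) = -17253*(-2255) = 38905515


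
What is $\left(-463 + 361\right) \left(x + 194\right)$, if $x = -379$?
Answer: $18870$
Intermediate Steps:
$\left(-463 + 361\right) \left(x + 194\right) = \left(-463 + 361\right) \left(-379 + 194\right) = \left(-102\right) \left(-185\right) = 18870$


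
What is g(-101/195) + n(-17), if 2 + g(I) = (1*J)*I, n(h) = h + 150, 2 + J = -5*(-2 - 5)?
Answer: 7404/65 ≈ 113.91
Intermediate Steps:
J = 33 (J = -2 - 5*(-2 - 5) = -2 - 5*(-7) = -2 + 35 = 33)
n(h) = 150 + h
g(I) = -2 + 33*I (g(I) = -2 + (1*33)*I = -2 + 33*I)
g(-101/195) + n(-17) = (-2 + 33*(-101/195)) + (150 - 17) = (-2 + 33*(-101*1/195)) + 133 = (-2 + 33*(-101/195)) + 133 = (-2 - 1111/65) + 133 = -1241/65 + 133 = 7404/65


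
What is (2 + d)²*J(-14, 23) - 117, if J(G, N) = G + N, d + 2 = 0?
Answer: -117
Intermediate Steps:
d = -2 (d = -2 + 0 = -2)
(2 + d)²*J(-14, 23) - 117 = (2 - 2)²*(-14 + 23) - 117 = 0²*9 - 117 = 0*9 - 117 = 0 - 117 = -117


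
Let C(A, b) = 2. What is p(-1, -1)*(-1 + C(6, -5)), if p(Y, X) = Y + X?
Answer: -2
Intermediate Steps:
p(Y, X) = X + Y
p(-1, -1)*(-1 + C(6, -5)) = (-1 - 1)*(-1 + 2) = -2*1 = -2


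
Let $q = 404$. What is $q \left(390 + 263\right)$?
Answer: $263812$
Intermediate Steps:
$q \left(390 + 263\right) = 404 \left(390 + 263\right) = 404 \cdot 653 = 263812$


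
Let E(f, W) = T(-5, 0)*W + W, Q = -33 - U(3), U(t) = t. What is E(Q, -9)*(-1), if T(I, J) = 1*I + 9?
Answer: 45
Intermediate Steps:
Q = -36 (Q = -33 - 1*3 = -33 - 3 = -36)
T(I, J) = 9 + I (T(I, J) = I + 9 = 9 + I)
E(f, W) = 5*W (E(f, W) = (9 - 5)*W + W = 4*W + W = 5*W)
E(Q, -9)*(-1) = (5*(-9))*(-1) = -45*(-1) = 45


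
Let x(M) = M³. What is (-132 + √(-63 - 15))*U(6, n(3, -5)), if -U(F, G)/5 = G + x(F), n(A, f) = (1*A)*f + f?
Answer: 129360 - 980*I*√78 ≈ 1.2936e+5 - 8655.1*I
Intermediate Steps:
n(A, f) = f + A*f (n(A, f) = A*f + f = f + A*f)
U(F, G) = -5*G - 5*F³ (U(F, G) = -5*(G + F³) = -5*G - 5*F³)
(-132 + √(-63 - 15))*U(6, n(3, -5)) = (-132 + √(-63 - 15))*(-(-25)*(1 + 3) - 5*6³) = (-132 + √(-78))*(-(-25)*4 - 5*216) = (-132 + I*√78)*(-5*(-20) - 1080) = (-132 + I*√78)*(100 - 1080) = (-132 + I*√78)*(-980) = 129360 - 980*I*√78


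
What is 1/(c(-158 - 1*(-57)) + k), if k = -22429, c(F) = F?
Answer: -1/22530 ≈ -4.4385e-5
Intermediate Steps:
1/(c(-158 - 1*(-57)) + k) = 1/((-158 - 1*(-57)) - 22429) = 1/((-158 + 57) - 22429) = 1/(-101 - 22429) = 1/(-22530) = -1/22530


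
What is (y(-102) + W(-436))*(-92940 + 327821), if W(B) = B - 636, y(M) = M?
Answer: -275750294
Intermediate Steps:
W(B) = -636 + B
(y(-102) + W(-436))*(-92940 + 327821) = (-102 + (-636 - 436))*(-92940 + 327821) = (-102 - 1072)*234881 = -1174*234881 = -275750294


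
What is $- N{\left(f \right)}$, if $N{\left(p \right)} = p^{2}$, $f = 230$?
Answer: $-52900$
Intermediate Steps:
$- N{\left(f \right)} = - 230^{2} = \left(-1\right) 52900 = -52900$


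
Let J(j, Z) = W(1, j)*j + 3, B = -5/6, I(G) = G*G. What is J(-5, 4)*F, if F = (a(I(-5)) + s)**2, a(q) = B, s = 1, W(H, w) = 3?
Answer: -1/3 ≈ -0.33333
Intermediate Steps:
I(G) = G**2
B = -5/6 (B = -5*1/6 = -5/6 ≈ -0.83333)
a(q) = -5/6
J(j, Z) = 3 + 3*j (J(j, Z) = 3*j + 3 = 3 + 3*j)
F = 1/36 (F = (-5/6 + 1)**2 = (1/6)**2 = 1/36 ≈ 0.027778)
J(-5, 4)*F = (3 + 3*(-5))*(1/36) = (3 - 15)*(1/36) = -12*1/36 = -1/3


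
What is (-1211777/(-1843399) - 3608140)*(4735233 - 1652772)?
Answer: -20502189307498060263/1843399 ≈ -1.1122e+13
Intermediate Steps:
(-1211777/(-1843399) - 3608140)*(4735233 - 1652772) = (-1211777*(-1/1843399) - 3608140)*3082461 = (1211777/1843399 - 3608140)*3082461 = -6651240456083/1843399*3082461 = -20502189307498060263/1843399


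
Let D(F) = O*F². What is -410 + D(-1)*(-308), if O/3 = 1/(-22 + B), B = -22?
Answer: -389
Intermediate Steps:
O = -3/44 (O = 3/(-22 - 22) = 3/(-44) = 3*(-1/44) = -3/44 ≈ -0.068182)
D(F) = -3*F²/44
-410 + D(-1)*(-308) = -410 - 3/44*(-1)²*(-308) = -410 - 3/44*1*(-308) = -410 - 3/44*(-308) = -410 + 21 = -389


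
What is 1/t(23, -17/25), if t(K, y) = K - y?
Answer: 25/592 ≈ 0.042230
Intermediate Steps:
1/t(23, -17/25) = 1/(23 - (-17)/25) = 1/(23 - 1*(-17/25)) = 1/(23 + 17/25) = 1/(592/25) = 25/592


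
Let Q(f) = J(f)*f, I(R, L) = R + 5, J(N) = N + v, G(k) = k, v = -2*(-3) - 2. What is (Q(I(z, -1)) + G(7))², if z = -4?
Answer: 144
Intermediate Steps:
v = 4 (v = 6 - 2 = 4)
J(N) = 4 + N (J(N) = N + 4 = 4 + N)
I(R, L) = 5 + R
Q(f) = f*(4 + f) (Q(f) = (4 + f)*f = f*(4 + f))
(Q(I(z, -1)) + G(7))² = ((5 - 4)*(4 + (5 - 4)) + 7)² = (1*(4 + 1) + 7)² = (1*5 + 7)² = (5 + 7)² = 12² = 144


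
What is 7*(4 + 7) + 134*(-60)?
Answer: -7963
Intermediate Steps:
7*(4 + 7) + 134*(-60) = 7*11 - 8040 = 77 - 8040 = -7963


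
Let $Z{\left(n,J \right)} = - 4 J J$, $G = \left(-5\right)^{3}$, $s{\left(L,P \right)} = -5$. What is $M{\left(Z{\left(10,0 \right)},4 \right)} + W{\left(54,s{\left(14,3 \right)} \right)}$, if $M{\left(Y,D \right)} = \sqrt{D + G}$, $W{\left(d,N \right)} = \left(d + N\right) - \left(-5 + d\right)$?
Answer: $11 i \approx 11.0 i$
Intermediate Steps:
$W{\left(d,N \right)} = 5 + N$ ($W{\left(d,N \right)} = \left(N + d\right) - \left(-5 + d\right) = 5 + N$)
$G = -125$
$Z{\left(n,J \right)} = - 4 J^{2}$
$M{\left(Y,D \right)} = \sqrt{-125 + D}$ ($M{\left(Y,D \right)} = \sqrt{D - 125} = \sqrt{-125 + D}$)
$M{\left(Z{\left(10,0 \right)},4 \right)} + W{\left(54,s{\left(14,3 \right)} \right)} = \sqrt{-125 + 4} + \left(5 - 5\right) = \sqrt{-121} + 0 = 11 i + 0 = 11 i$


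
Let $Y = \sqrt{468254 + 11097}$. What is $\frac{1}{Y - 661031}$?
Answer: $- \frac{661031}{436961503610} - \frac{\sqrt{479351}}{436961503610} \approx -1.5144 \cdot 10^{-6}$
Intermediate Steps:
$Y = \sqrt{479351} \approx 692.35$
$\frac{1}{Y - 661031} = \frac{1}{\sqrt{479351} - 661031} = \frac{1}{-661031 + \sqrt{479351}}$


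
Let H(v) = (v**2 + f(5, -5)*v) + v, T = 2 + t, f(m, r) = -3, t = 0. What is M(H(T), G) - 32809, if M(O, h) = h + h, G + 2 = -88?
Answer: -32989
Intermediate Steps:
G = -90 (G = -2 - 88 = -90)
T = 2 (T = 2 + 0 = 2)
H(v) = v**2 - 2*v (H(v) = (v**2 - 3*v) + v = v**2 - 2*v)
M(O, h) = 2*h
M(H(T), G) - 32809 = 2*(-90) - 32809 = -180 - 32809 = -32989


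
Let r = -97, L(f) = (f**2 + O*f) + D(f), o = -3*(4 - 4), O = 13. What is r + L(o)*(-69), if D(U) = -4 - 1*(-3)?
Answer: -28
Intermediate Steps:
D(U) = -1 (D(U) = -4 + 3 = -1)
o = 0 (o = -3*0 = 0)
L(f) = -1 + f**2 + 13*f (L(f) = (f**2 + 13*f) - 1 = -1 + f**2 + 13*f)
r + L(o)*(-69) = -97 + (-1 + 0**2 + 13*0)*(-69) = -97 + (-1 + 0 + 0)*(-69) = -97 - 1*(-69) = -97 + 69 = -28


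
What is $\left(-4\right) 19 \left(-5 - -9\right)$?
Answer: $-304$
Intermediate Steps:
$\left(-4\right) 19 \left(-5 - -9\right) = - 76 \left(-5 + 9\right) = \left(-76\right) 4 = -304$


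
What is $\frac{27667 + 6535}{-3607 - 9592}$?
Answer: $- \frac{34202}{13199} \approx -2.5913$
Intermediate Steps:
$\frac{27667 + 6535}{-3607 - 9592} = \frac{34202}{-13199} = 34202 \left(- \frac{1}{13199}\right) = - \frac{34202}{13199}$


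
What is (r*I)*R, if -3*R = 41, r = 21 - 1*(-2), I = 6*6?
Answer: -11316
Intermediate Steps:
I = 36
r = 23 (r = 21 + 2 = 23)
R = -41/3 (R = -1/3*41 = -41/3 ≈ -13.667)
(r*I)*R = (23*36)*(-41/3) = 828*(-41/3) = -11316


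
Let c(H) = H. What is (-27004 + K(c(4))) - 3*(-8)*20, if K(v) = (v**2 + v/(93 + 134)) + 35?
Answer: -6009367/227 ≈ -26473.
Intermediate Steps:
K(v) = 35 + v**2 + v/227 (K(v) = (v**2 + v/227) + 35 = 35 + v**2 + v/227)
(-27004 + K(c(4))) - 3*(-8)*20 = (-27004 + (35 + 4**2 + (1/227)*4)) - 3*(-8)*20 = (-27004 + (35 + 16 + 4/227)) + 24*20 = (-27004 + 11581/227) + 480 = -6118327/227 + 480 = -6009367/227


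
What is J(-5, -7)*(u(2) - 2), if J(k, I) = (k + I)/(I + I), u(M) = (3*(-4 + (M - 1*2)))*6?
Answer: -444/7 ≈ -63.429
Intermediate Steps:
u(M) = -108 + 18*M (u(M) = (3*(-4 + (M - 2)))*6 = (3*(-4 + (-2 + M)))*6 = (3*(-6 + M))*6 = (-18 + 3*M)*6 = -108 + 18*M)
J(k, I) = (I + k)/(2*I) (J(k, I) = (I + k)/((2*I)) = (I + k)*(1/(2*I)) = (I + k)/(2*I))
J(-5, -7)*(u(2) - 2) = ((½)*(-7 - 5)/(-7))*((-108 + 18*2) - 2) = ((½)*(-⅐)*(-12))*((-108 + 36) - 2) = 6*(-72 - 2)/7 = (6/7)*(-74) = -444/7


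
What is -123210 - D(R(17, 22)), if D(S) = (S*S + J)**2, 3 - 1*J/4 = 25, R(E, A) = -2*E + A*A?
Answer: -40970740954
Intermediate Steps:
R(E, A) = A**2 - 2*E (R(E, A) = -2*E + A**2 = A**2 - 2*E)
J = -88 (J = 12 - 4*25 = 12 - 100 = -88)
D(S) = (-88 + S**2)**2 (D(S) = (S*S - 88)**2 = (S**2 - 88)**2 = (-88 + S**2)**2)
-123210 - D(R(17, 22)) = -123210 - (-88 + (22**2 - 2*17)**2)**2 = -123210 - (-88 + (484 - 34)**2)**2 = -123210 - (-88 + 450**2)**2 = -123210 - (-88 + 202500)**2 = -123210 - 1*202412**2 = -123210 - 1*40970617744 = -123210 - 40970617744 = -40970740954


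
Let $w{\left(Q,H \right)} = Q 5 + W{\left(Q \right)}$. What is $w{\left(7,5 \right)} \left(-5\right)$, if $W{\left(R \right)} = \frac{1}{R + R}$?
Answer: $- \frac{2455}{14} \approx -175.36$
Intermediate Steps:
$W{\left(R \right)} = \frac{1}{2 R}$
$w{\left(Q,H \right)} = \frac{1}{2 Q} + 5 Q$ ($w{\left(Q,H \right)} = Q 5 + \frac{1}{2 Q} = 5 Q + \frac{1}{2 Q} = \frac{1}{2 Q} + 5 Q$)
$w{\left(7,5 \right)} \left(-5\right) = \left(\frac{1}{2 \cdot 7} + 5 \cdot 7\right) \left(-5\right) = \left(\frac{1}{2} \cdot \frac{1}{7} + 35\right) \left(-5\right) = \left(\frac{1}{14} + 35\right) \left(-5\right) = \frac{491}{14} \left(-5\right) = - \frac{2455}{14}$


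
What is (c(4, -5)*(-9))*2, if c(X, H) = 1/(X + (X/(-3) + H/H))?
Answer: -54/11 ≈ -4.9091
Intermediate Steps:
c(X, H) = 1/(1 + 2*X/3) (c(X, H) = 1/(X + (X*(-⅓) + 1)) = 1/(X + (-X/3 + 1)) = 1/(X + (1 - X/3)) = 1/(1 + 2*X/3))
(c(4, -5)*(-9))*2 = ((3/(3 + 2*4))*(-9))*2 = ((3/(3 + 8))*(-9))*2 = ((3/11)*(-9))*2 = -27/11*2 = -54/11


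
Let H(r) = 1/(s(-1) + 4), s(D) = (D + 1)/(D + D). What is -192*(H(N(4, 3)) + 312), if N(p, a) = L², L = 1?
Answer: -59952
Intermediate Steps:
s(D) = (1 + D)/(2*D) (s(D) = (1 + D)/((2*D)) = (1 + D)*(1/(2*D)) = (1 + D)/(2*D))
N(p, a) = 1 (N(p, a) = 1² = 1)
H(r) = ¼ (H(r) = 1/((½)*(1 - 1)/(-1) + 4) = 1/((½)*(-1)*0 + 4) = 1/(0 + 4) = 1/4 = ¼)
-192*(H(N(4, 3)) + 312) = -192*(¼ + 312) = -192*1249/4 = -59952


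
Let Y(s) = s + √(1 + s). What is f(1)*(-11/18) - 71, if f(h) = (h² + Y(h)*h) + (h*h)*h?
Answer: -437/6 - 11*√2/18 ≈ -73.698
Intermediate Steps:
f(h) = h² + h³ + h*(h + √(1 + h)) (f(h) = (h² + (h + √(1 + h))*h) + (h*h)*h = (h² + h*(h + √(1 + h))) + h²*h = (h² + h*(h + √(1 + h))) + h³ = h² + h³ + h*(h + √(1 + h)))
f(1)*(-11/18) - 71 = (1*(1² + √(1 + 1) + 2*1))*(-11/18) - 71 = (1*(1 + √2 + 2))*(-11*1/18) - 71 = (1*(3 + √2))*(-11/18) - 71 = (3 + √2)*(-11/18) - 71 = (-11/6 - 11*√2/18) - 71 = -437/6 - 11*√2/18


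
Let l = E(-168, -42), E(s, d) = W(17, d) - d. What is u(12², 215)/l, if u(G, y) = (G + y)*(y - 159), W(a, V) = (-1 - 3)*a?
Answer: -10052/13 ≈ -773.23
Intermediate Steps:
W(a, V) = -4*a
E(s, d) = -68 - d (E(s, d) = -4*17 - d = -68 - d)
u(G, y) = (-159 + y)*(G + y) (u(G, y) = (G + y)*(-159 + y) = (-159 + y)*(G + y))
l = -26 (l = -68 - 1*(-42) = -68 + 42 = -26)
u(12², 215)/l = (215² - 159*12² - 159*215 + 12²*215)/(-26) = (46225 - 159*144 - 34185 + 144*215)*(-1/26) = (46225 - 22896 - 34185 + 30960)*(-1/26) = 20104*(-1/26) = -10052/13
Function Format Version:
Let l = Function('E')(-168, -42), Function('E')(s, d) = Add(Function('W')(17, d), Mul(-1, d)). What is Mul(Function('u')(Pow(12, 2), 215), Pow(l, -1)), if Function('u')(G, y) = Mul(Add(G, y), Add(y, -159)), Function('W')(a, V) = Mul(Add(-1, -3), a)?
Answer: Rational(-10052, 13) ≈ -773.23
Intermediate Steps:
Function('W')(a, V) = Mul(-4, a)
Function('E')(s, d) = Add(-68, Mul(-1, d)) (Function('E')(s, d) = Add(Mul(-4, 17), Mul(-1, d)) = Add(-68, Mul(-1, d)))
Function('u')(G, y) = Mul(Add(-159, y), Add(G, y)) (Function('u')(G, y) = Mul(Add(G, y), Add(-159, y)) = Mul(Add(-159, y), Add(G, y)))
l = -26 (l = Add(-68, Mul(-1, -42)) = Add(-68, 42) = -26)
Mul(Function('u')(Pow(12, 2), 215), Pow(l, -1)) = Mul(Add(Pow(215, 2), Mul(-159, Pow(12, 2)), Mul(-159, 215), Mul(Pow(12, 2), 215)), Pow(-26, -1)) = Mul(Add(46225, Mul(-159, 144), -34185, Mul(144, 215)), Rational(-1, 26)) = Mul(Add(46225, -22896, -34185, 30960), Rational(-1, 26)) = Mul(20104, Rational(-1, 26)) = Rational(-10052, 13)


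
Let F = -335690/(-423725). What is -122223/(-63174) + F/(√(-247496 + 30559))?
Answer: 40741/21058 - 67138*I*√216937/18384326065 ≈ 1.9347 - 0.0017009*I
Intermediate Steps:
F = 67138/84745 (F = -335690*(-1/423725) = 67138/84745 ≈ 0.79224)
-122223/(-63174) + F/(√(-247496 + 30559)) = -122223/(-63174) + 67138/(84745*(√(-247496 + 30559))) = -122223*(-1/63174) + 67138/(84745*(√(-216937))) = 40741/21058 + 67138/(84745*((I*√216937))) = 40741/21058 + 67138*(-I*√216937/216937)/84745 = 40741/21058 - 67138*I*√216937/18384326065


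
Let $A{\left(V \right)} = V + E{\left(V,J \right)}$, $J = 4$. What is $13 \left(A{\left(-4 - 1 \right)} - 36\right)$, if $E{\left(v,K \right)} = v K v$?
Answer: $767$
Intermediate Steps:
$E{\left(v,K \right)} = K v^{2}$ ($E{\left(v,K \right)} = K v v = K v^{2}$)
$A{\left(V \right)} = V + 4 V^{2}$
$13 \left(A{\left(-4 - 1 \right)} - 36\right) = 13 \left(\left(-4 - 1\right) \left(1 + 4 \left(-4 - 1\right)\right) - 36\right) = 13 \left(- 5 \left(1 + 4 \left(-5\right)\right) - 36\right) = 13 \left(- 5 \left(1 - 20\right) - 36\right) = 13 \left(\left(-5\right) \left(-19\right) - 36\right) = 13 \left(95 - 36\right) = 13 \cdot 59 = 767$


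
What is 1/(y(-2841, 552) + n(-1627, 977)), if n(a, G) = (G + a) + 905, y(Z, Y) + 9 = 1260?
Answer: 1/1506 ≈ 0.00066401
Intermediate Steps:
y(Z, Y) = 1251 (y(Z, Y) = -9 + 1260 = 1251)
n(a, G) = 905 + G + a
1/(y(-2841, 552) + n(-1627, 977)) = 1/(1251 + (905 + 977 - 1627)) = 1/(1251 + 255) = 1/1506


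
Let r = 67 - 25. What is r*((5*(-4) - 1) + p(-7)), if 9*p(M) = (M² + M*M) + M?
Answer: -1372/3 ≈ -457.33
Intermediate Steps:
r = 42
p(M) = M/9 + 2*M²/9 (p(M) = ((M² + M*M) + M)/9 = ((M² + M²) + M)/9 = (2*M² + M)/9 = (M + 2*M²)/9 = M/9 + 2*M²/9)
r*((5*(-4) - 1) + p(-7)) = 42*((5*(-4) - 1) + (⅑)*(-7)*(1 + 2*(-7))) = 42*((-20 - 1) + (⅑)*(-7)*(1 - 14)) = 42*(-21 + (⅑)*(-7)*(-13)) = 42*(-21 + 91/9) = 42*(-98/9) = -1372/3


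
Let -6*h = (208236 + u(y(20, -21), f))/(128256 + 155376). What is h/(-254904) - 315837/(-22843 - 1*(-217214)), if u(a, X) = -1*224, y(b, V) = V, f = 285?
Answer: -1802737171204589/1109432809038528 ≈ -1.6249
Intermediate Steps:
u(a, X) = -224
h = -2737/22392 (h = -(208236 - 224)/(6*(128256 + 155376)) = -104006/(3*283632) = -⅙*2737/3732 = -2737/22392 ≈ -0.12223)
h/(-254904) - 315837/(-22843 - 1*(-217214)) = -2737/22392/(-254904) - 315837/(-22843 - 1*(-217214)) = -2737/22392*(-1/254904) - 315837/(-22843 + 217214) = 2737/5707810368 - 315837/194371 = -1802737171204589/1109432809038528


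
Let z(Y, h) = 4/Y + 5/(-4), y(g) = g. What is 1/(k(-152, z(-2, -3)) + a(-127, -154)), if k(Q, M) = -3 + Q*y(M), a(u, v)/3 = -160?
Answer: 1/11 ≈ 0.090909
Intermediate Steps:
a(u, v) = -480 (a(u, v) = 3*(-160) = -480)
z(Y, h) = -5/4 + 4/Y (z(Y, h) = 4/Y + 5*(-¼) = 4/Y - 5/4 = -5/4 + 4/Y)
k(Q, M) = -3 + M*Q (k(Q, M) = -3 + Q*M = -3 + M*Q)
1/(k(-152, z(-2, -3)) + a(-127, -154)) = 1/((-3 + (-5/4 + 4/(-2))*(-152)) - 480) = 1/((-3 + (-5/4 + 4*(-½))*(-152)) - 480) = 1/((-3 + (-5/4 - 2)*(-152)) - 480) = 1/((-3 - 13/4*(-152)) - 480) = 1/((-3 + 494) - 480) = 1/(491 - 480) = 1/11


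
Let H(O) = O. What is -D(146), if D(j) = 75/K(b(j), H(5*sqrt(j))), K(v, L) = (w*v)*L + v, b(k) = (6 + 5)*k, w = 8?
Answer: 75/375159994 - 1500*sqrt(146)/187579997 ≈ -9.6423e-5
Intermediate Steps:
b(k) = 11*k
K(v, L) = v + 8*L*v (K(v, L) = (8*v)*L + v = 8*L*v + v = v + 8*L*v)
D(j) = 75/(11*j*(1 + 40*sqrt(j))) (D(j) = 75/(((11*j)*(1 + 8*(5*sqrt(j))))) = 75/(((11*j)*(1 + 40*sqrt(j)))) = 75/((11*j*(1 + 40*sqrt(j)))) = 75*(1/(11*j*(1 + 40*sqrt(j)))) = 75/(11*j*(1 + 40*sqrt(j))))
-D(146) = -75/(11*(146 + 40*146**(3/2))) = -75/(11*(146 + 40*(146*sqrt(146)))) = -75/(11*(146 + 5840*sqrt(146)))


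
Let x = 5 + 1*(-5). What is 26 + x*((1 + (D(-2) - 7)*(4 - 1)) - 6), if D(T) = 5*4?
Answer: 26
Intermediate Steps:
x = 0 (x = 5 - 5 = 0)
D(T) = 20
26 + x*((1 + (D(-2) - 7)*(4 - 1)) - 6) = 26 + 0*((1 + (20 - 7)*(4 - 1)) - 6) = 26 + 0*((1 + 13*3) - 6) = 26 + 0*((1 + 39) - 6) = 26 + 0*(40 - 6) = 26 + 0*34 = 26 + 0 = 26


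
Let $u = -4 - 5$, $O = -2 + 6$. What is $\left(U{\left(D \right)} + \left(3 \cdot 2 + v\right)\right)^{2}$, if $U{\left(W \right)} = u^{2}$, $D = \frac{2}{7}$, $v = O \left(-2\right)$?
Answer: $6241$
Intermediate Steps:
$O = 4$
$v = -8$ ($v = 4 \left(-2\right) = -8$)
$D = \frac{2}{7}$ ($D = 2 \cdot \frac{1}{7} = \frac{2}{7} \approx 0.28571$)
$u = -9$ ($u = -4 - 5 = -9$)
$U{\left(W \right)} = 81$ ($U{\left(W \right)} = \left(-9\right)^{2} = 81$)
$\left(U{\left(D \right)} + \left(3 \cdot 2 + v\right)\right)^{2} = \left(81 + \left(3 \cdot 2 - 8\right)\right)^{2} = \left(81 + \left(6 - 8\right)\right)^{2} = \left(81 - 2\right)^{2} = 79^{2} = 6241$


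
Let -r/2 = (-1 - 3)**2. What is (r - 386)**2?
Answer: 174724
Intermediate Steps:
r = -32 (r = -2*(-1 - 3)**2 = -2*(-4)**2 = -2*16 = -32)
(r - 386)**2 = (-32 - 386)**2 = (-418)**2 = 174724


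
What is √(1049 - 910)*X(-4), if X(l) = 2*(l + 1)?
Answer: -6*√139 ≈ -70.739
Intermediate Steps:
X(l) = 2 + 2*l (X(l) = 2*(1 + l) = 2 + 2*l)
√(1049 - 910)*X(-4) = √(1049 - 910)*(2 + 2*(-4)) = √139*(2 - 8) = √139*(-6) = -6*√139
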